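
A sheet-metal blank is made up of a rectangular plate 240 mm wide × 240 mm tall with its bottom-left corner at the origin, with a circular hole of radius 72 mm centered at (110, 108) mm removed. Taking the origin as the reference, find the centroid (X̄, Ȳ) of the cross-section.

X̄ = 123.94 mm, Ȳ = 124.73 mm

Part | A | x̄ᵢ | ȳᵢ | A·x̄ᵢ | A·ȳᵢ
plate | 57600.00 | 120.00 | 120.00 | 6912000.00 | 6912000.00
hole | -16286.02 | 110.00 | 108.00 | -1791461.79 | -1758889.76
Σ | 41313.98 |  |  | 5120538.21 | 5153110.24
X̄ = 5120538.21 / 41313.98 = 123.94 mm
Ȳ = 5153110.24 / 41313.98 = 124.73 mm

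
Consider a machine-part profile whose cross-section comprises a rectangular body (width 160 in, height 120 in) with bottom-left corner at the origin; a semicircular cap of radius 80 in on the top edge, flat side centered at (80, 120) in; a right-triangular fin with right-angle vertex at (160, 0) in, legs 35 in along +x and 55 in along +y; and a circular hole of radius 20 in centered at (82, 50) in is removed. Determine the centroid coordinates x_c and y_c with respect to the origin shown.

rectangular body: A = 160 × 120 = 19200.00, centroid at (80.00, 60.00).
semicircular top: A = ½π·80² = 10053.10, centroid at (80.00, 153.95).
triangular fin: A = ½·35·55 = 962.50, centroid at (171.67, 18.33).
hole: A = −π·20² = -1256.64, centroid at (82.00, 50.00).
ΣA = 28958.96 in²
ΣAx_c = (19200.00)(80.00) + (10053.10)(80.00) + (962.50)(171.67) + (-1256.64)(82.00) = 2402432.65 in³
ΣAy_c = (19200.00)(60.00) + (10053.10)(153.95) + (962.50)(18.33) + (-1256.64)(50.00) = 2654518.89 in³
x_c = 2402432.65 / 28958.96 = 82.96 in
y_c = 2654518.89 / 28958.96 = 91.66 in

x_c = 82.96 in, y_c = 91.66 in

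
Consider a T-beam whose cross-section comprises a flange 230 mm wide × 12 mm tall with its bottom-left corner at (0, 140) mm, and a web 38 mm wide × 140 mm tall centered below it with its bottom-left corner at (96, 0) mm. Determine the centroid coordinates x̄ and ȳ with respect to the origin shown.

x̄ = 115.00 mm, ȳ = 95.96 mm

web: A = 38 × 140 = 5320.00, centroid at (115.00, 70.00).
flange: A = 230 × 12 = 2760.00, centroid at (115.00, 146.00).
ΣA = 8080.00 mm², ΣAx̄ = 929200.00 mm³, ΣAȳ = 775360.00 mm³.
x̄ = 929200.00/8080.00 = 115.00 mm; ȳ = 775360.00/8080.00 = 95.96 mm.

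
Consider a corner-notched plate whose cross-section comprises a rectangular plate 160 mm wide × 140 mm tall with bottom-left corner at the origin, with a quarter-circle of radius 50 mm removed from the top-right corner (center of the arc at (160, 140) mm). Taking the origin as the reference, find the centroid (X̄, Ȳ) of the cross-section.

plate: A = 160 × 140 = 22400.00, centroid at (80.00, 70.00).
removed quarter-circle: A = −¼π·50² = -1963.50, centroid at (138.78, 118.78).
ΣA = 20436.50 mm², ΣAX̄ = 1519507.40 mm³, ΣAȲ = 1334777.31 mm³.
X̄ = 1519507.40/20436.50 = 74.35 mm; Ȳ = 1334777.31/20436.50 = 65.31 mm.

X̄ = 74.35 mm, Ȳ = 65.31 mm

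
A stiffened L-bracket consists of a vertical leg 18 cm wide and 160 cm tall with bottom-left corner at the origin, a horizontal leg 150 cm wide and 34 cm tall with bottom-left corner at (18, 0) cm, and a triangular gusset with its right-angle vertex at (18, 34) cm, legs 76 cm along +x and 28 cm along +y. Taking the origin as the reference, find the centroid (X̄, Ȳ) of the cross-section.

X̄ = 60.41 cm, Ȳ = 40.16 cm

vertical leg: A = 18 × 160 = 2880.00, centroid at (9.00, 80.00).
horizontal leg: A = 150 × 34 = 5100.00, centroid at (93.00, 17.00).
gusset: A = ½·76·28 = 1064.00, centroid at (43.33, 43.33).
ΣA = 9044.00 cm²
ΣAX̄ = (2880.00)(9.00) + (5100.00)(93.00) + (1064.00)(43.33) = 546326.67 cm³
ΣAȲ = (2880.00)(80.00) + (5100.00)(17.00) + (1064.00)(43.33) = 363206.67 cm³
X̄ = 546326.67 / 9044.00 = 60.41 cm
Ȳ = 363206.67 / 9044.00 = 40.16 cm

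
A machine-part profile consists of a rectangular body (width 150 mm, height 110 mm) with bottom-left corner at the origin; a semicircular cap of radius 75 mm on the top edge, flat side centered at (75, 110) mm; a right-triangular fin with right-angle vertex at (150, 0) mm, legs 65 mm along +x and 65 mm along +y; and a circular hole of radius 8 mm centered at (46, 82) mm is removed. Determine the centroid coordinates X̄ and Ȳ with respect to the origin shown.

X̄ = 82.71 mm, Ȳ = 80.37 mm

rectangular body: A = 150 × 110 = 16500.00, centroid at (75.00, 55.00).
semicircular top: A = ½π·75² = 8835.73, centroid at (75.00, 141.83).
triangular fin: A = ½·65·65 = 2112.50, centroid at (171.67, 21.67).
hole: A = −π·8² = -201.06, centroid at (46.00, 82.00).
ΣA = 27247.17 mm²
ΣAX̄ = (16500.00)(75.00) + (8835.73)(75.00) + (2112.50)(171.67) + (-201.06)(46.00) = 2253576.68 mm³
ΣAȲ = (16500.00)(55.00) + (8835.73)(141.83) + (2112.50)(21.67) + (-201.06)(82.00) = 2189963.98 mm³
X̄ = 2253576.68 / 27247.17 = 82.71 mm
Ȳ = 2189963.98 / 27247.17 = 80.37 mm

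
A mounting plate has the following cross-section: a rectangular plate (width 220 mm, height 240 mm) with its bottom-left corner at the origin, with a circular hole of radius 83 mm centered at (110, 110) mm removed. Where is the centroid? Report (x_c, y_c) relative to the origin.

x_c = 110.00 mm, y_c = 126.95 mm

plate: A = 220 × 240 = 52800.00, centroid at (110.00, 120.00).
hole: A = −π·83² = -21642.43, centroid at (110.00, 110.00).
ΣA = 31157.57 mm², ΣAx_c = 3427332.50 mm³, ΣAy_c = 3955332.50 mm³.
x_c = 3427332.50/31157.57 = 110.00 mm; y_c = 3955332.50/31157.57 = 126.95 mm.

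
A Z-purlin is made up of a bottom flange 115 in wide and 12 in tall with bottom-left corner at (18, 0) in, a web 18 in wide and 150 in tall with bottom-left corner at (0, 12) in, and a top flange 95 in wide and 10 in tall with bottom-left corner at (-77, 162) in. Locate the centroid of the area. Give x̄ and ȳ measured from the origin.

bottom flange: A = 115 × 12 = 1380.00, centroid at (75.50, 6.00).
web: A = 18 × 150 = 2700.00, centroid at (9.00, 87.00).
top flange: A = 95 × 10 = 950.00, centroid at (-29.50, 167.00).
ΣA = 5030.00 in², ΣAx̄ = 100465.00 in³, ΣAȳ = 401830.00 in³.
x̄ = 100465.00/5030.00 = 19.97 in; ȳ = 401830.00/5030.00 = 79.89 in.

x̄ = 19.97 in, ȳ = 79.89 in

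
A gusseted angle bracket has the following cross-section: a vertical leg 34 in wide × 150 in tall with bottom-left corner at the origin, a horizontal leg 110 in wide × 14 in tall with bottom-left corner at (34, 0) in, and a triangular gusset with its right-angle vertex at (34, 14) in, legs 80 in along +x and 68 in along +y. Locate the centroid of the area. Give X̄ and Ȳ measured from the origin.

vertical leg: A = 34 × 150 = 5100.00, centroid at (17.00, 75.00).
horizontal leg: A = 110 × 14 = 1540.00, centroid at (89.00, 7.00).
gusset: A = ½·80·68 = 2720.00, centroid at (60.67, 36.67).
ΣA = 9360.00 in², ΣAX̄ = 388773.33 in³, ΣAȲ = 493013.33 in³.
X̄ = 388773.33/9360.00 = 41.54 in; Ȳ = 493013.33/9360.00 = 52.67 in.

X̄ = 41.54 in, Ȳ = 52.67 in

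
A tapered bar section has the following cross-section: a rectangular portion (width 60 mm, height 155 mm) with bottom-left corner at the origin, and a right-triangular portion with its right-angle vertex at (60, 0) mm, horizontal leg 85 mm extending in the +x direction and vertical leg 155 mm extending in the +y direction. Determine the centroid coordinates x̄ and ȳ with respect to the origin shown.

Part | A | x̄ᵢ | ȳᵢ | A·x̄ᵢ | A·ȳᵢ
rectangular portion | 9300.00 | 30.00 | 77.50 | 279000.00 | 720750.00
triangular portion | 6587.50 | 88.33 | 51.67 | 581895.83 | 340354.17
Σ | 15887.50 |  |  | 860895.83 | 1061104.17
x̄ = 860895.83 / 15887.50 = 54.19 mm
ȳ = 1061104.17 / 15887.50 = 66.79 mm

x̄ = 54.19 mm, ȳ = 66.79 mm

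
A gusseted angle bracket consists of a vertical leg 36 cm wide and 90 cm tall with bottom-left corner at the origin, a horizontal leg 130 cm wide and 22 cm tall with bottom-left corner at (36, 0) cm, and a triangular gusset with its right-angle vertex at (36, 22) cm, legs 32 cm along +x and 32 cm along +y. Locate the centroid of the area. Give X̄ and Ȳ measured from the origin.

vertical leg: A = 36 × 90 = 3240.00, centroid at (18.00, 45.00).
horizontal leg: A = 130 × 22 = 2860.00, centroid at (101.00, 11.00).
gusset: A = ½·32·32 = 512.00, centroid at (46.67, 32.67).
ΣA = 6612.00 cm²
ΣAX̄ = (3240.00)(18.00) + (2860.00)(101.00) + (512.00)(46.67) = 371073.33 cm³
ΣAȲ = (3240.00)(45.00) + (2860.00)(11.00) + (512.00)(32.67) = 193985.33 cm³
X̄ = 371073.33 / 6612.00 = 56.12 cm
Ȳ = 193985.33 / 6612.00 = 29.34 cm

X̄ = 56.12 cm, Ȳ = 29.34 cm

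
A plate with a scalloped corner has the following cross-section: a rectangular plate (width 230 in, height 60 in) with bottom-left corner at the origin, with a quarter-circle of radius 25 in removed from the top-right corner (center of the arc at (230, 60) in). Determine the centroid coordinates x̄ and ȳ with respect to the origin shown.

plate: A = 230 × 60 = 13800.00, centroid at (115.00, 30.00).
removed quarter-circle: A = −¼π·25² = -490.87, centroid at (219.39, 49.39).
ΣA = 13309.13 in²
ΣAx̄ = (13800.00)(115.00) + (-490.87)(219.39) = 1479307.35 in³
ΣAȳ = (13800.00)(30.00) + (-490.87)(49.39) = 389755.90 in³
x̄ = 1479307.35 / 13309.13 = 111.15 in
ȳ = 389755.90 / 13309.13 = 29.28 in

x̄ = 111.15 in, ȳ = 29.28 in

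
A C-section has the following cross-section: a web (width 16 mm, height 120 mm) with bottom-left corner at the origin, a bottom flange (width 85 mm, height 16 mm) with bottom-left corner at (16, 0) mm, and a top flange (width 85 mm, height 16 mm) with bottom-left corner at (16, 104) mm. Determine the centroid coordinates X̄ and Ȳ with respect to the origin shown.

X̄ = 37.60 mm, Ȳ = 60.00 mm

Part | A | x̄ᵢ | ȳᵢ | A·x̄ᵢ | A·ȳᵢ
web | 1920.00 | 8.00 | 60.00 | 15360.00 | 115200.00
bottom flange | 1360.00 | 58.50 | 8.00 | 79560.00 | 10880.00
top flange | 1360.00 | 58.50 | 112.00 | 79560.00 | 152320.00
Σ | 4640.00 |  |  | 174480.00 | 278400.00
X̄ = 174480.00 / 4640.00 = 37.60 mm
Ȳ = 278400.00 / 4640.00 = 60.00 mm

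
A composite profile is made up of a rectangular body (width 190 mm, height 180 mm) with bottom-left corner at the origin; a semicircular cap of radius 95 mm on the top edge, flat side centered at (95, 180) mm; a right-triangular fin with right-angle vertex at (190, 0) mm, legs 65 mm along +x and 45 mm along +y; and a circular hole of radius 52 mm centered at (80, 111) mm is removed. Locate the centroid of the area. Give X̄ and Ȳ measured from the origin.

rectangular body: A = 190 × 180 = 34200.00, centroid at (95.00, 90.00).
semicircular top: A = ½π·95² = 14176.44, centroid at (95.00, 220.32).
triangular fin: A = ½·65·45 = 1462.50, centroid at (211.67, 15.00).
hole: A = −π·52² = -8494.87, centroid at (80.00, 111.00).
ΣA = 41344.07 mm², ΣAX̄ = 4225734.68 mm³, ΣAȲ = 5280349.28 mm³.
X̄ = 4225734.68/41344.07 = 102.21 mm; Ȳ = 5280349.28/41344.07 = 127.72 mm.

X̄ = 102.21 mm, Ȳ = 127.72 mm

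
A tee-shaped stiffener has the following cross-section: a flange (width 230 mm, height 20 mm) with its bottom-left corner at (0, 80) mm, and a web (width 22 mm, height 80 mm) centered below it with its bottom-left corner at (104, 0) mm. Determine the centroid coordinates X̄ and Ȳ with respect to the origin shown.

X̄ = 115.00 mm, Ȳ = 76.16 mm

Part | A | x̄ᵢ | ȳᵢ | A·x̄ᵢ | A·ȳᵢ
web | 1760.00 | 115.00 | 40.00 | 202400.00 | 70400.00
flange | 4600.00 | 115.00 | 90.00 | 529000.00 | 414000.00
Σ | 6360.00 |  |  | 731400.00 | 484400.00
X̄ = 731400.00 / 6360.00 = 115.00 mm
Ȳ = 484400.00 / 6360.00 = 76.16 mm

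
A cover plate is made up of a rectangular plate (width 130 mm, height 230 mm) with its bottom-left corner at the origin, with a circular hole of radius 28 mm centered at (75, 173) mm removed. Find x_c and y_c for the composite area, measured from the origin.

x_c = 64.10 mm, y_c = 109.79 mm

plate: A = 130 × 230 = 29900.00, centroid at (65.00, 115.00).
hole: A = −π·28² = -2463.01, centroid at (75.00, 173.00).
ΣA = 27436.99 mm²
ΣAx_c = (29900.00)(65.00) + (-2463.01)(75.00) = 1758774.35 mm³
ΣAy_c = (29900.00)(115.00) + (-2463.01)(173.00) = 3012399.51 mm³
x_c = 1758774.35 / 27436.99 = 64.10 mm
y_c = 3012399.51 / 27436.99 = 109.79 mm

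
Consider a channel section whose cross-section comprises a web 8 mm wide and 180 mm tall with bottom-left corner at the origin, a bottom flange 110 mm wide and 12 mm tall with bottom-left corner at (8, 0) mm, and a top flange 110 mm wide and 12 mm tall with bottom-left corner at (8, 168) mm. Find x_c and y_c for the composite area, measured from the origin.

x_c = 42.18 mm, y_c = 90.00 mm

web: A = 8 × 180 = 1440.00, centroid at (4.00, 90.00).
bottom flange: A = 110 × 12 = 1320.00, centroid at (63.00, 6.00).
top flange: A = 110 × 12 = 1320.00, centroid at (63.00, 174.00).
ΣA = 4080.00 mm², ΣAx_c = 172080.00 mm³, ΣAy_c = 367200.00 mm³.
x_c = 172080.00/4080.00 = 42.18 mm; y_c = 367200.00/4080.00 = 90.00 mm.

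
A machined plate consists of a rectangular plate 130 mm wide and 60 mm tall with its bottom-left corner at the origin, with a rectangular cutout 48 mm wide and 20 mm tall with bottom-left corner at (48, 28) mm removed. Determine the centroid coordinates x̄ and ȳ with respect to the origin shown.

Part | A | x̄ᵢ | ȳᵢ | A·x̄ᵢ | A·ȳᵢ
plate | 7800.00 | 65.00 | 30.00 | 507000.00 | 234000.00
hole | -960.00 | 72.00 | 38.00 | -69120.00 | -36480.00
Σ | 6840.00 |  |  | 437880.00 | 197520.00
x̄ = 437880.00 / 6840.00 = 64.02 mm
ȳ = 197520.00 / 6840.00 = 28.88 mm

x̄ = 64.02 mm, ȳ = 28.88 mm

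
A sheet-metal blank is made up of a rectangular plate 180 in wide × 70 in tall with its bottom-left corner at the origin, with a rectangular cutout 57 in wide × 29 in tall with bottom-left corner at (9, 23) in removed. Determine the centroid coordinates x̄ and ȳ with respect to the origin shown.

x̄ = 97.93 in, ȳ = 34.62 in

plate: A = 180 × 70 = 12600.00, centroid at (90.00, 35.00).
hole: A = −(57 × 29) = -1653.00, centroid at (37.50, 37.50).
ΣA = 10947.00 in², ΣAx̄ = 1072012.50 in³, ΣAȳ = 379012.50 in³.
x̄ = 1072012.50/10947.00 = 97.93 in; ȳ = 379012.50/10947.00 = 34.62 in.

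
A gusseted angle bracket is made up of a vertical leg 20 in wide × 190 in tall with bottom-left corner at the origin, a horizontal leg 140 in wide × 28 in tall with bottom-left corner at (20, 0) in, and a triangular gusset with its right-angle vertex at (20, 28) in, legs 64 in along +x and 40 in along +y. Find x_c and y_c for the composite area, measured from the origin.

x_c = 49.30 in, y_c = 52.09 in

Part | A | x̄ᵢ | ȳᵢ | A·x̄ᵢ | A·ȳᵢ
vertical leg | 3800.00 | 10.00 | 95.00 | 38000.00 | 361000.00
horizontal leg | 3920.00 | 90.00 | 14.00 | 352800.00 | 54880.00
gusset | 1280.00 | 41.33 | 41.33 | 52906.67 | 52906.67
Σ | 9000.00 |  |  | 443706.67 | 468786.67
x_c = 443706.67 / 9000.00 = 49.30 in
y_c = 468786.67 / 9000.00 = 52.09 in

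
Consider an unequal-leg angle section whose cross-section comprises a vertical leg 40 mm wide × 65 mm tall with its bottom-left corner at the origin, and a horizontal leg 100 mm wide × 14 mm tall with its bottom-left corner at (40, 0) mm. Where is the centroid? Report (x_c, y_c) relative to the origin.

Part | A | x̄ᵢ | ȳᵢ | A·x̄ᵢ | A·ȳᵢ
vertical leg | 2600.00 | 20.00 | 32.50 | 52000.00 | 84500.00
horizontal leg | 1400.00 | 90.00 | 7.00 | 126000.00 | 9800.00
Σ | 4000.00 |  |  | 178000.00 | 94300.00
x_c = 178000.00 / 4000.00 = 44.50 mm
y_c = 94300.00 / 4000.00 = 23.57 mm

x_c = 44.50 mm, y_c = 23.57 mm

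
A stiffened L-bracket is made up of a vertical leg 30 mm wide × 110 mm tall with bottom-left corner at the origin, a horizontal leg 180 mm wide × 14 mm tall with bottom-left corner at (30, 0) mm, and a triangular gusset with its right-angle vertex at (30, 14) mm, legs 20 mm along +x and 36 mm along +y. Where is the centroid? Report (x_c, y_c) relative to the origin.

x_c = 59.08 mm, y_c = 33.74 mm

vertical leg: A = 30 × 110 = 3300.00, centroid at (15.00, 55.00).
horizontal leg: A = 180 × 14 = 2520.00, centroid at (120.00, 7.00).
gusset: A = ½·20·36 = 360.00, centroid at (36.67, 26.00).
ΣA = 6180.00 mm², ΣAx_c = 365100.00 mm³, ΣAy_c = 208500.00 mm³.
x_c = 365100.00/6180.00 = 59.08 mm; y_c = 208500.00/6180.00 = 33.74 mm.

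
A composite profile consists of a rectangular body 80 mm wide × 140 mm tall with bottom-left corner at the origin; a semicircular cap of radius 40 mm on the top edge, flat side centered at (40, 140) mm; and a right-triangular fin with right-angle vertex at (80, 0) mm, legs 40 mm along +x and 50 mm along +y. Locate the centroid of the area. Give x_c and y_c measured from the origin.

rectangular body: A = 80 × 140 = 11200.00, centroid at (40.00, 70.00).
semicircular top: A = ½π·40² = 2513.27, centroid at (40.00, 156.98).
triangular fin: A = ½·40·50 = 1000.00, centroid at (93.33, 16.67).
ΣA = 14713.27 mm²
ΣAx_c = (11200.00)(40.00) + (2513.27)(40.00) + (1000.00)(93.33) = 641864.30 mm³
ΣAy_c = (11200.00)(70.00) + (2513.27)(156.98) + (1000.00)(16.67) = 1195191.71 mm³
x_c = 641864.30 / 14713.27 = 43.62 mm
y_c = 1195191.71 / 14713.27 = 81.23 mm

x_c = 43.62 mm, y_c = 81.23 mm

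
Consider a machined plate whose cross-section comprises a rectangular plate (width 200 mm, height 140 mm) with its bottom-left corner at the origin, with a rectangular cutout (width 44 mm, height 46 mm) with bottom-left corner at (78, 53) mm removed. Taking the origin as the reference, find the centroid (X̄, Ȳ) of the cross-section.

X̄ = 100.00 mm, Ȳ = 69.53 mm

plate: A = 200 × 140 = 28000.00, centroid at (100.00, 70.00).
hole: A = −(44 × 46) = -2024.00, centroid at (100.00, 76.00).
ΣA = 25976.00 mm²
ΣAX̄ = (28000.00)(100.00) + (-2024.00)(100.00) = 2597600.00 mm³
ΣAȲ = (28000.00)(70.00) + (-2024.00)(76.00) = 1806176.00 mm³
X̄ = 2597600.00 / 25976.00 = 100.00 mm
Ȳ = 1806176.00 / 25976.00 = 69.53 mm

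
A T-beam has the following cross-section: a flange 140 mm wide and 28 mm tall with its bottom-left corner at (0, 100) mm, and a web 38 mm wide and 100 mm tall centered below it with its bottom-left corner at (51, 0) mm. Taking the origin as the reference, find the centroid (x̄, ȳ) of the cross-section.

web: A = 38 × 100 = 3800.00, centroid at (70.00, 50.00).
flange: A = 140 × 28 = 3920.00, centroid at (70.00, 114.00).
ΣA = 7720.00 mm², ΣAx̄ = 540400.00 mm³, ΣAȳ = 636880.00 mm³.
x̄ = 540400.00/7720.00 = 70.00 mm; ȳ = 636880.00/7720.00 = 82.50 mm.

x̄ = 70.00 mm, ȳ = 82.50 mm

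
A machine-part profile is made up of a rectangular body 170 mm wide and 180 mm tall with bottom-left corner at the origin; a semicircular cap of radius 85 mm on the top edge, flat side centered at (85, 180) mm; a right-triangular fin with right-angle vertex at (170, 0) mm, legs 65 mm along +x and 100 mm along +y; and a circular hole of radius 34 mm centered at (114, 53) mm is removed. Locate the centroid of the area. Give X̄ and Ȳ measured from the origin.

rectangular body: A = 170 × 180 = 30600.00, centroid at (85.00, 90.00).
semicircular top: A = ½π·85² = 11349.00, centroid at (85.00, 216.08).
triangular fin: A = ½·65·100 = 3250.00, centroid at (191.67, 33.33).
hole: A = −π·34² = -3631.68, centroid at (114.00, 53.00).
ΣA = 41567.32 mm²
ΣAX̄ = (30600.00)(85.00) + (11349.00)(85.00) + (3250.00)(191.67) + (-3631.68)(114.00) = 3774570.31 mm³
ΣAȲ = (30600.00)(90.00) + (11349.00)(216.08) + (3250.00)(33.33) + (-3631.68)(53.00) = 5122091.52 mm³
X̄ = 3774570.31 / 41567.32 = 90.81 mm
Ȳ = 5122091.52 / 41567.32 = 123.22 mm

X̄ = 90.81 mm, Ȳ = 123.22 mm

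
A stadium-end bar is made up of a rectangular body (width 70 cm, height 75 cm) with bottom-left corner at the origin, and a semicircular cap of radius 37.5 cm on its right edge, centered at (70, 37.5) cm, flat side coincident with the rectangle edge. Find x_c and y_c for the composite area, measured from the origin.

x_c = 50.08 cm, y_c = 37.50 cm

rectangular body: A = 70 × 75 = 5250.00, centroid at (35.00, 37.50).
semicircular end: A = ½π·37.5² = 2208.93, centroid at (85.92, 37.50).
ΣA = 7458.93 cm²
ΣAx_c = (5250.00)(35.00) + (2208.93)(85.92) = 373531.51 cm³
ΣAy_c = (5250.00)(37.50) + (2208.93)(37.50) = 279709.96 cm³
x_c = 373531.51 / 7458.93 = 50.08 cm
y_c = 279709.96 / 7458.93 = 37.50 cm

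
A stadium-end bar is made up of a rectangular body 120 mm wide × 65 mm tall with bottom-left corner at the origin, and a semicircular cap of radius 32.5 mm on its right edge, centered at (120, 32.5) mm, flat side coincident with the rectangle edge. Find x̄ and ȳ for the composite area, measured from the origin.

x̄ = 72.94 mm, ȳ = 32.50 mm

rectangular body: A = 120 × 65 = 7800.00, centroid at (60.00, 32.50).
semicircular end: A = ½π·32.5² = 1659.15, centroid at (133.79, 32.50).
ΣA = 9459.15 mm², ΣAx̄ = 689983.85 mm³, ΣAȳ = 307422.49 mm³.
x̄ = 689983.85/9459.15 = 72.94 mm; ȳ = 307422.49/9459.15 = 32.50 mm.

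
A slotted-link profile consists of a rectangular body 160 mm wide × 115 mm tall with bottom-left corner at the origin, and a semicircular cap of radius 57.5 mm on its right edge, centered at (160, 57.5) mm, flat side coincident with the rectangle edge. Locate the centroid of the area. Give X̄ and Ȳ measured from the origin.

Part | A | x̄ᵢ | ȳᵢ | A·x̄ᵢ | A·ȳᵢ
rectangular body | 18400.00 | 80.00 | 57.50 | 1472000.00 | 1058000.00
semicircular end | 5193.45 | 184.40 | 57.50 | 957690.84 | 298623.11
Σ | 23593.45 |  |  | 2429690.84 | 1356623.11
X̄ = 2429690.84 / 23593.45 = 102.98 mm
Ȳ = 1356623.11 / 23593.45 = 57.50 mm

X̄ = 102.98 mm, Ȳ = 57.50 mm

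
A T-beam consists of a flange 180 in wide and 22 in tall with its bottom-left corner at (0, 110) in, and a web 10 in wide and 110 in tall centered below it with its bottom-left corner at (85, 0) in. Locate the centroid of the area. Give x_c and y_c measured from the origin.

x_c = 90.00 in, y_c = 106.65 in

web: A = 10 × 110 = 1100.00, centroid at (90.00, 55.00).
flange: A = 180 × 22 = 3960.00, centroid at (90.00, 121.00).
ΣA = 5060.00 in², ΣAx_c = 455400.00 in³, ΣAy_c = 539660.00 in³.
x_c = 455400.00/5060.00 = 90.00 in; y_c = 539660.00/5060.00 = 106.65 in.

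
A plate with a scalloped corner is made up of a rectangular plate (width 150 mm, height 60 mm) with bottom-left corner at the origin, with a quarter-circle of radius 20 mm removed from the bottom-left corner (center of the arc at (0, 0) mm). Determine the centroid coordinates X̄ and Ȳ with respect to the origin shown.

plate: A = 150 × 60 = 9000.00, centroid at (75.00, 30.00).
removed quarter-circle: A = −¼π·20² = -314.16, centroid at (8.49, 8.49).
ΣA = 8685.84 mm², ΣAX̄ = 672333.33 mm³, ΣAȲ = 267333.33 mm³.
X̄ = 672333.33/8685.84 = 77.41 mm; Ȳ = 267333.33/8685.84 = 30.78 mm.

X̄ = 77.41 mm, Ȳ = 30.78 mm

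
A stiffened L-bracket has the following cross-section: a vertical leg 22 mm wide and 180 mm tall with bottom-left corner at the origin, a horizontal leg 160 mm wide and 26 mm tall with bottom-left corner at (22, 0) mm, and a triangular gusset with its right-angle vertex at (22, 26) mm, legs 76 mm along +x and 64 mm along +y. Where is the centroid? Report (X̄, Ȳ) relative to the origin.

vertical leg: A = 22 × 180 = 3960.00, centroid at (11.00, 90.00).
horizontal leg: A = 160 × 26 = 4160.00, centroid at (102.00, 13.00).
gusset: A = ½·76·64 = 2432.00, centroid at (47.33, 47.33).
ΣA = 10552.00 mm²
ΣAX̄ = (3960.00)(11.00) + (4160.00)(102.00) + (2432.00)(47.33) = 582994.67 mm³
ΣAȲ = (3960.00)(90.00) + (4160.00)(13.00) + (2432.00)(47.33) = 525594.67 mm³
X̄ = 582994.67 / 10552.00 = 55.25 mm
Ȳ = 525594.67 / 10552.00 = 49.81 mm

X̄ = 55.25 mm, Ȳ = 49.81 mm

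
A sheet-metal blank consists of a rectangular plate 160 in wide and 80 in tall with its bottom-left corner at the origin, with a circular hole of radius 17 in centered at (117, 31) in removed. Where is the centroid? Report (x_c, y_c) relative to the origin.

plate: A = 160 × 80 = 12800.00, centroid at (80.00, 40.00).
hole: A = −π·17² = -907.92, centroid at (117.00, 31.00).
ΣA = 11892.08 in², ΣAx_c = 917773.33 in³, ΣAy_c = 483854.47 in³.
x_c = 917773.33/11892.08 = 77.18 in; y_c = 483854.47/11892.08 = 40.69 in.

x_c = 77.18 in, y_c = 40.69 in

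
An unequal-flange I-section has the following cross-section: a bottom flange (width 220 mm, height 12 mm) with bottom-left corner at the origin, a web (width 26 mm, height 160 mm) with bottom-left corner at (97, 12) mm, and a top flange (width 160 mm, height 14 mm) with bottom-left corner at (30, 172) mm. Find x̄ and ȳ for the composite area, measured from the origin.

bottom flange: A = 220 × 12 = 2640.00, centroid at (110.00, 6.00).
web: A = 26 × 160 = 4160.00, centroid at (110.00, 92.00).
top flange: A = 160 × 14 = 2240.00, centroid at (110.00, 179.00).
ΣA = 9040.00 mm², ΣAx̄ = 994400.00 mm³, ΣAȳ = 799520.00 mm³.
x̄ = 994400.00/9040.00 = 110.00 mm; ȳ = 799520.00/9040.00 = 88.44 mm.

x̄ = 110.00 mm, ȳ = 88.44 mm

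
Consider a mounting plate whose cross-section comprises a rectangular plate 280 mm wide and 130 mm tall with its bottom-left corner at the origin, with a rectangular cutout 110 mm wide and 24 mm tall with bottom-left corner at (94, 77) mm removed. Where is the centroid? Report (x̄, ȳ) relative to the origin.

Part | A | x̄ᵢ | ȳᵢ | A·x̄ᵢ | A·ȳᵢ
plate | 36400.00 | 140.00 | 65.00 | 5096000.00 | 2366000.00
hole | -2640.00 | 149.00 | 89.00 | -393360.00 | -234960.00
Σ | 33760.00 |  |  | 4702640.00 | 2131040.00
x̄ = 4702640.00 / 33760.00 = 139.30 mm
ȳ = 2131040.00 / 33760.00 = 63.12 mm

x̄ = 139.30 mm, ȳ = 63.12 mm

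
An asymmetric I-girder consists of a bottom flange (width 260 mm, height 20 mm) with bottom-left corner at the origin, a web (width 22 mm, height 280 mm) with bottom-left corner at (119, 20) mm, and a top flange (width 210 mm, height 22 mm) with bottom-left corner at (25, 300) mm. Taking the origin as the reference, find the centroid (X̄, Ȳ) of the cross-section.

X̄ = 130.00 mm, Ȳ = 154.84 mm

bottom flange: A = 260 × 20 = 5200.00, centroid at (130.00, 10.00).
web: A = 22 × 280 = 6160.00, centroid at (130.00, 160.00).
top flange: A = 210 × 22 = 4620.00, centroid at (130.00, 311.00).
ΣA = 15980.00 mm²
ΣAX̄ = (5200.00)(130.00) + (6160.00)(130.00) + (4620.00)(130.00) = 2077400.00 mm³
ΣAȲ = (5200.00)(10.00) + (6160.00)(160.00) + (4620.00)(311.00) = 2474420.00 mm³
X̄ = 2077400.00 / 15980.00 = 130.00 mm
Ȳ = 2474420.00 / 15980.00 = 154.84 mm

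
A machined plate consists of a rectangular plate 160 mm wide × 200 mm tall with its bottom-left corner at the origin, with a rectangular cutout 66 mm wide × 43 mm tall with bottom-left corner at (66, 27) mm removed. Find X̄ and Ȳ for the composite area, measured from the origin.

X̄ = 78.15 mm, Ȳ = 105.01 mm

plate: A = 160 × 200 = 32000.00, centroid at (80.00, 100.00).
hole: A = −(66 × 43) = -2838.00, centroid at (99.00, 48.50).
ΣA = 29162.00 mm²
ΣAX̄ = (32000.00)(80.00) + (-2838.00)(99.00) = 2279038.00 mm³
ΣAȲ = (32000.00)(100.00) + (-2838.00)(48.50) = 3062357.00 mm³
X̄ = 2279038.00 / 29162.00 = 78.15 mm
Ȳ = 3062357.00 / 29162.00 = 105.01 mm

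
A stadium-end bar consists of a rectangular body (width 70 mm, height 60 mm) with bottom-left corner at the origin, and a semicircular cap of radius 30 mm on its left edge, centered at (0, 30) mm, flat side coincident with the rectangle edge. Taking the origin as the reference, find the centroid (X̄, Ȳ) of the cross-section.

X̄ = 22.98 mm, Ȳ = 30.00 mm

Part | A | x̄ᵢ | ȳᵢ | A·x̄ᵢ | A·ȳᵢ
rectangular body | 4200.00 | 35.00 | 30.00 | 147000.00 | 126000.00
semicircular end | 1413.72 | -12.73 | 30.00 | -18000.00 | 42411.50
Σ | 5613.72 |  |  | 129000.00 | 168411.50
X̄ = 129000.00 / 5613.72 = 22.98 mm
Ȳ = 168411.50 / 5613.72 = 30.00 mm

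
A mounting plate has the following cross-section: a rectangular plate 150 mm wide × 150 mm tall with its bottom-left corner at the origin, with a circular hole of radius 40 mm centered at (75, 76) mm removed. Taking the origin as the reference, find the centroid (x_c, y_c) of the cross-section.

x_c = 75.00 mm, y_c = 74.71 mm

Part | A | x̄ᵢ | ȳᵢ | A·x̄ᵢ | A·ȳᵢ
plate | 22500.00 | 75.00 | 75.00 | 1687500.00 | 1687500.00
hole | -5026.55 | 75.00 | 76.00 | -376991.12 | -382017.67
Σ | 17473.45 |  |  | 1310508.88 | 1305482.33
x_c = 1310508.88 / 17473.45 = 75.00 mm
y_c = 1305482.33 / 17473.45 = 74.71 mm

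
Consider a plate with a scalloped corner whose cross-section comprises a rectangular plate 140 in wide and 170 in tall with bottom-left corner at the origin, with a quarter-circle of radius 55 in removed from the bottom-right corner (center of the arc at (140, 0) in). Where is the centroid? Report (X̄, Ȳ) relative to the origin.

X̄ = 64.83 in, Ȳ = 91.84 in

plate: A = 140 × 170 = 23800.00, centroid at (70.00, 85.00).
removed quarter-circle: A = −¼π·55² = -2375.83, centroid at (116.66, 23.34).
ΣA = 21424.17 in², ΣAX̄ = 1388842.21 in³, ΣAȲ = 1967541.67 in³.
X̄ = 1388842.21/21424.17 = 64.83 in; Ȳ = 1967541.67/21424.17 = 91.84 in.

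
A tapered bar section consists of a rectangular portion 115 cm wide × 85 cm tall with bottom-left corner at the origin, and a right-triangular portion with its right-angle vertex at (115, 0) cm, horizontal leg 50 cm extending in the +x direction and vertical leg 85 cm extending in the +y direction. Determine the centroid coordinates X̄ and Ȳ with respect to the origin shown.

Part | A | x̄ᵢ | ȳᵢ | A·x̄ᵢ | A·ȳᵢ
rectangular portion | 9775.00 | 57.50 | 42.50 | 562062.50 | 415437.50
triangular portion | 2125.00 | 131.67 | 28.33 | 279791.67 | 60208.33
Σ | 11900.00 |  |  | 841854.17 | 475645.83
X̄ = 841854.17 / 11900.00 = 70.74 cm
Ȳ = 475645.83 / 11900.00 = 39.97 cm

X̄ = 70.74 cm, Ȳ = 39.97 cm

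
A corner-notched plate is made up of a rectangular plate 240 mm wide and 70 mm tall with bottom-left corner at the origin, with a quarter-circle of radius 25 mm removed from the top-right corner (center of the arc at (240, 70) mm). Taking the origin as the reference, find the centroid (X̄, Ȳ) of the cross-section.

X̄ = 116.71 mm, Ȳ = 34.27 mm

plate: A = 240 × 70 = 16800.00, centroid at (120.00, 35.00).
removed quarter-circle: A = −¼π·25² = -490.87, centroid at (229.39, 59.39).
ΣA = 16309.13 mm², ΣAX̄ = 1903398.61 mm³, ΣAȲ = 558847.16 mm³.
X̄ = 1903398.61/16309.13 = 116.71 mm; Ȳ = 558847.16/16309.13 = 34.27 mm.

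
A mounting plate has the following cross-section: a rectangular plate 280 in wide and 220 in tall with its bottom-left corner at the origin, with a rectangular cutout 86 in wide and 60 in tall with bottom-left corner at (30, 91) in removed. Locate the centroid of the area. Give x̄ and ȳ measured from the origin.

plate: A = 280 × 220 = 61600.00, centroid at (140.00, 110.00).
hole: A = −(86 × 60) = -5160.00, centroid at (73.00, 121.00).
ΣA = 56440.00 in²
ΣAx̄ = (61600.00)(140.00) + (-5160.00)(73.00) = 8247320.00 in³
ΣAȳ = (61600.00)(110.00) + (-5160.00)(121.00) = 6151640.00 in³
x̄ = 8247320.00 / 56440.00 = 146.13 in
ȳ = 6151640.00 / 56440.00 = 108.99 in

x̄ = 146.13 in, ȳ = 108.99 in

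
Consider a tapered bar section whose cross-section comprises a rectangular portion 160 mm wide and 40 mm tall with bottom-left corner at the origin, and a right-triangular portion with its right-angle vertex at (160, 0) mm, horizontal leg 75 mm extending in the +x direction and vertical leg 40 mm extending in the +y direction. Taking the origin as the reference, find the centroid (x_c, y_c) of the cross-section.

rectangular portion: A = 160 × 40 = 6400.00, centroid at (80.00, 20.00).
triangular portion: A = ½·75·40 = 1500.00, centroid at (185.00, 13.33).
ΣA = 7900.00 mm², ΣAx_c = 789500.00 mm³, ΣAy_c = 148000.00 mm³.
x_c = 789500.00/7900.00 = 99.94 mm; y_c = 148000.00/7900.00 = 18.73 mm.

x_c = 99.94 mm, y_c = 18.73 mm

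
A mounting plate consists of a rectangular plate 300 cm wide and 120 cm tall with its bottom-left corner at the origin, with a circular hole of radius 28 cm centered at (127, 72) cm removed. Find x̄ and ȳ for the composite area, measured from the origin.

plate: A = 300 × 120 = 36000.00, centroid at (150.00, 60.00).
hole: A = −π·28² = -2463.01, centroid at (127.00, 72.00).
ΣA = 33536.99 cm², ΣAx̄ = 5087197.90 cm³, ΣAȳ = 1982663.38 cm³.
x̄ = 5087197.90/33536.99 = 151.69 cm; ȳ = 1982663.38/33536.99 = 59.12 cm.

x̄ = 151.69 cm, ȳ = 59.12 cm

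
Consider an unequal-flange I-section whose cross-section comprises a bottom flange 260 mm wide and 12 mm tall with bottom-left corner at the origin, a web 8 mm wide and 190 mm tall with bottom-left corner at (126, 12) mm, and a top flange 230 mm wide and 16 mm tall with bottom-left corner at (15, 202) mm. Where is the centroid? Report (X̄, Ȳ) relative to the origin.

X̄ = 130.00 mm, Ȳ = 114.68 mm

Part | A | x̄ᵢ | ȳᵢ | A·x̄ᵢ | A·ȳᵢ
bottom flange | 3120.00 | 130.00 | 6.00 | 405600.00 | 18720.00
web | 1520.00 | 130.00 | 107.00 | 197600.00 | 162640.00
top flange | 3680.00 | 130.00 | 210.00 | 478400.00 | 772800.00
Σ | 8320.00 |  |  | 1081600.00 | 954160.00
X̄ = 1081600.00 / 8320.00 = 130.00 mm
Ȳ = 954160.00 / 8320.00 = 114.68 mm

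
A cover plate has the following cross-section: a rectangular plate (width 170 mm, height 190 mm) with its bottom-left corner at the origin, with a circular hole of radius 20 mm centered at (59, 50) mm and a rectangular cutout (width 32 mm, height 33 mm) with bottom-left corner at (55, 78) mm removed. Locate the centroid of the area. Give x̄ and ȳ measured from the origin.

x̄ = 86.58 mm, ȳ = 96.90 mm

plate: A = 170 × 190 = 32300.00, centroid at (85.00, 95.00).
hole 1: A = −π·20² = -1256.64, centroid at (59.00, 50.00).
hole 2: A = −(32 × 33) = -1056.00, centroid at (71.00, 94.50).
ΣA = 29987.36 mm², ΣAx̄ = 2596382.41 mm³, ΣAȳ = 2905876.15 mm³.
x̄ = 2596382.41/29987.36 = 86.58 mm; ȳ = 2905876.15/29987.36 = 96.90 mm.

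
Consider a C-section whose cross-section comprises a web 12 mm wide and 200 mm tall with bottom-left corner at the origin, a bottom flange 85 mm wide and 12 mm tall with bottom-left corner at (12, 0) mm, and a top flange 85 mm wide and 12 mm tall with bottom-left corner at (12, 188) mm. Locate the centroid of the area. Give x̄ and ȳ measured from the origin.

x̄ = 28.28 mm, ȳ = 100.00 mm

web: A = 12 × 200 = 2400.00, centroid at (6.00, 100.00).
bottom flange: A = 85 × 12 = 1020.00, centroid at (54.50, 6.00).
top flange: A = 85 × 12 = 1020.00, centroid at (54.50, 194.00).
ΣA = 4440.00 mm²
ΣAx̄ = (2400.00)(6.00) + (1020.00)(54.50) + (1020.00)(54.50) = 125580.00 mm³
ΣAȳ = (2400.00)(100.00) + (1020.00)(6.00) + (1020.00)(194.00) = 444000.00 mm³
x̄ = 125580.00 / 4440.00 = 28.28 mm
ȳ = 444000.00 / 4440.00 = 100.00 mm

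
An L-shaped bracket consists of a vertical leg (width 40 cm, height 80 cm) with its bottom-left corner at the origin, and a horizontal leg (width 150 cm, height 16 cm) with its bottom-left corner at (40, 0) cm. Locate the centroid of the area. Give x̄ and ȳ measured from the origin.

x̄ = 60.71 cm, ȳ = 26.29 cm

Part | A | x̄ᵢ | ȳᵢ | A·x̄ᵢ | A·ȳᵢ
vertical leg | 3200.00 | 20.00 | 40.00 | 64000.00 | 128000.00
horizontal leg | 2400.00 | 115.00 | 8.00 | 276000.00 | 19200.00
Σ | 5600.00 |  |  | 340000.00 | 147200.00
x̄ = 340000.00 / 5600.00 = 60.71 cm
ȳ = 147200.00 / 5600.00 = 26.29 cm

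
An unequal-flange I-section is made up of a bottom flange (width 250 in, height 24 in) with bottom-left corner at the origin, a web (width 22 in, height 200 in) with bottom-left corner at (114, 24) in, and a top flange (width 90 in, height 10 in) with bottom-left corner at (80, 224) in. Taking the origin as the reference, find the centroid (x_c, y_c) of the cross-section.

x_c = 125.00 in, y_c = 72.89 in

Part | A | x̄ᵢ | ȳᵢ | A·x̄ᵢ | A·ȳᵢ
bottom flange | 6000.00 | 125.00 | 12.00 | 750000.00 | 72000.00
web | 4400.00 | 125.00 | 124.00 | 550000.00 | 545600.00
top flange | 900.00 | 125.00 | 229.00 | 112500.00 | 206100.00
Σ | 11300.00 |  |  | 1412500.00 | 823700.00
x_c = 1412500.00 / 11300.00 = 125.00 in
y_c = 823700.00 / 11300.00 = 72.89 in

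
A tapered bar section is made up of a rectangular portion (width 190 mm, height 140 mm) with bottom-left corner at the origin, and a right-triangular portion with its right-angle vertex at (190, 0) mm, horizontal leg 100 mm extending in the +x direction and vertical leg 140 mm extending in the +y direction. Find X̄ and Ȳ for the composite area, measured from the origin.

X̄ = 121.74 mm, Ȳ = 65.14 mm

rectangular portion: A = 190 × 140 = 26600.00, centroid at (95.00, 70.00).
triangular portion: A = ½·100·140 = 7000.00, centroid at (223.33, 46.67).
ΣA = 33600.00 mm²
ΣAX̄ = (26600.00)(95.00) + (7000.00)(223.33) = 4090333.33 mm³
ΣAȲ = (26600.00)(70.00) + (7000.00)(46.67) = 2188666.67 mm³
X̄ = 4090333.33 / 33600.00 = 121.74 mm
Ȳ = 2188666.67 / 33600.00 = 65.14 mm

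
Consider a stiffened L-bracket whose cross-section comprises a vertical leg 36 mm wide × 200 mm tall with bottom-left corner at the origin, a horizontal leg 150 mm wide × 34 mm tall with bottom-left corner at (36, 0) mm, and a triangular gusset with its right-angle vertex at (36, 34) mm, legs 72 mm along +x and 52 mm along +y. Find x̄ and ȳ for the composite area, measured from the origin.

Part | A | x̄ᵢ | ȳᵢ | A·x̄ᵢ | A·ȳᵢ
vertical leg | 7200.00 | 18.00 | 100.00 | 129600.00 | 720000.00
horizontal leg | 5100.00 | 111.00 | 17.00 | 566100.00 | 86700.00
gusset | 1872.00 | 60.00 | 51.33 | 112320.00 | 96096.00
Σ | 14172.00 |  |  | 808020.00 | 902796.00
x̄ = 808020.00 / 14172.00 = 57.02 mm
ȳ = 902796.00 / 14172.00 = 63.70 mm

x̄ = 57.02 mm, ȳ = 63.70 mm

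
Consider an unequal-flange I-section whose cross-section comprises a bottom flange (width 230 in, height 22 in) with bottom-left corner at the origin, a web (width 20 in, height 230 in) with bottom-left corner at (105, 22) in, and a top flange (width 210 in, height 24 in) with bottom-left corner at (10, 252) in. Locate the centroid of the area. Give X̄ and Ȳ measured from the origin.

Part | A | x̄ᵢ | ȳᵢ | A·x̄ᵢ | A·ȳᵢ
bottom flange | 5060.00 | 115.00 | 11.00 | 581900.00 | 55660.00
web | 4600.00 | 115.00 | 137.00 | 529000.00 | 630200.00
top flange | 5040.00 | 115.00 | 264.00 | 579600.00 | 1330560.00
Σ | 14700.00 |  |  | 1690500.00 | 2016420.00
X̄ = 1690500.00 / 14700.00 = 115.00 in
Ȳ = 2016420.00 / 14700.00 = 137.17 in

X̄ = 115.00 in, Ȳ = 137.17 in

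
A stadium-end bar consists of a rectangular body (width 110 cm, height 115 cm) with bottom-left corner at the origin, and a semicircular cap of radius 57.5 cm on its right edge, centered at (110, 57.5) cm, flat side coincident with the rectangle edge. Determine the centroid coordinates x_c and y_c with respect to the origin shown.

Part | A | x̄ᵢ | ȳᵢ | A·x̄ᵢ | A·ȳᵢ
rectangular body | 12650.00 | 55.00 | 57.50 | 695750.00 | 727375.00
semicircular end | 5193.45 | 134.40 | 57.50 | 698018.57 | 298623.11
Σ | 17843.45 |  |  | 1393768.57 | 1025998.11
x_c = 1393768.57 / 17843.45 = 78.11 cm
y_c = 1025998.11 / 17843.45 = 57.50 cm

x_c = 78.11 cm, y_c = 57.50 cm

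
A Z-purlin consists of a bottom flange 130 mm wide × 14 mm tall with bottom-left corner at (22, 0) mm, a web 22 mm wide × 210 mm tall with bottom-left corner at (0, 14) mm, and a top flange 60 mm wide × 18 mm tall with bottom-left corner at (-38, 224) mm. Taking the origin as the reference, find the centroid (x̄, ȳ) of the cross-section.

bottom flange: A = 130 × 14 = 1820.00, centroid at (87.00, 7.00).
web: A = 22 × 210 = 4620.00, centroid at (11.00, 119.00).
top flange: A = 60 × 18 = 1080.00, centroid at (-8.00, 233.00).
ΣA = 7520.00 mm²
ΣAx̄ = (1820.00)(87.00) + (4620.00)(11.00) + (1080.00)(-8.00) = 200520.00 mm³
ΣAȳ = (1820.00)(7.00) + (4620.00)(119.00) + (1080.00)(233.00) = 814160.00 mm³
x̄ = 200520.00 / 7520.00 = 26.66 mm
ȳ = 814160.00 / 7520.00 = 108.27 mm

x̄ = 26.66 mm, ȳ = 108.27 mm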